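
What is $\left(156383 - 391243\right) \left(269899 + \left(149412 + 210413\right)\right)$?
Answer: $-147896978640$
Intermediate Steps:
$\left(156383 - 391243\right) \left(269899 + \left(149412 + 210413\right)\right) = - 234860 \left(269899 + 359825\right) = \left(-234860\right) 629724 = -147896978640$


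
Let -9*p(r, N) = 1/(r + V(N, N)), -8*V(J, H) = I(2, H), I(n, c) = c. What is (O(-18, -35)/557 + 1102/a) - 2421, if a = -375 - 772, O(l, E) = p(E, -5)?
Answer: -3829666176499/1581225525 ≈ -2422.0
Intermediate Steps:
V(J, H) = -H/8
p(r, N) = -1/(9*(r - N/8))
O(l, E) = 8/(-45 - 72*E) (O(l, E) = 8/(-72*E + 9*(-5)) = 8/(-72*E - 45) = 8/(-45 - 72*E))
a = -1147
(O(-18, -35)/557 + 1102/a) - 2421 = (-8/(45 + 72*(-35))/557 + 1102/(-1147)) - 2421 = (-8/(45 - 2520)*(1/557) + 1102*(-1/1147)) - 2421 = (-8/(-2475)*(1/557) - 1102/1147) - 2421 = (-8*(-1/2475)*(1/557) - 1102/1147) - 2421 = ((8/2475)*(1/557) - 1102/1147) - 2421 = (8/1378575 - 1102/1147) - 2421 = -1519180474/1581225525 - 2421 = -3829666176499/1581225525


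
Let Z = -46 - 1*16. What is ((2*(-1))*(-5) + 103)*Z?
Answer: -7006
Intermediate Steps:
Z = -62 (Z = -46 - 16 = -62)
((2*(-1))*(-5) + 103)*Z = ((2*(-1))*(-5) + 103)*(-62) = (-2*(-5) + 103)*(-62) = (10 + 103)*(-62) = 113*(-62) = -7006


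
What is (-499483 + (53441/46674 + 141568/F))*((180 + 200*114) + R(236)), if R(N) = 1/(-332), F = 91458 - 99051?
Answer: -450185129259384575425/39219788808 ≈ -1.1479e+10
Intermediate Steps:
F = -7593
R(N) = -1/332
(-499483 + (53441/46674 + 141568/F))*((180 + 200*114) + R(236)) = (-499483 + (53441/46674 + 141568/(-7593)))*((180 + 200*114) - 1/332) = (-499483 + (53441*(1/46674) + 141568*(-1/7593)))*((180 + 22800) - 1/332) = (-499483 + (53441/46674 - 141568/7593))*(22980 - 1/332) = (-499483 - 2067255773/118131894)*(7629359/332) = -59006940066575/118131894*7629359/332 = -450185129259384575425/39219788808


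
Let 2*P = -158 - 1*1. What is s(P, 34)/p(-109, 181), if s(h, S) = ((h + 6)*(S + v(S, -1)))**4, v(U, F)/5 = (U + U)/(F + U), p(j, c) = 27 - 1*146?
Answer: -13832697081735959/14641 ≈ -9.4479e+11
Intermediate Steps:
P = -159/2 (P = (-158 - 1*1)/2 = (-158 - 1)/2 = (1/2)*(-159) = -159/2 ≈ -79.500)
p(j, c) = -119 (p(j, c) = 27 - 146 = -119)
v(U, F) = 10*U/(F + U) (v(U, F) = 5*((U + U)/(F + U)) = 5*((2*U)/(F + U)) = 5*(2*U/(F + U)) = 10*U/(F + U))
s(h, S) = (6 + h)**4*(S + 10*S/(-1 + S))**4 (s(h, S) = ((h + 6)*(S + 10*S/(-1 + S)))**4 = ((6 + h)*(S + 10*S/(-1 + S)))**4 = (6 + h)**4*(S + 10*S/(-1 + S))**4)
s(P, 34)/p(-109, 181) = (34**4*(6 - 159/2)**4*(9 + 34)**4/(-1 + 34)**4)/(-119) = (1336336*(-147/2)**4*43**4/33**4)*(-1/119) = (1336336*(1/1185921)*(466948881/16)*3418801)*(-1/119) = (1646090952726579121/14641)*(-1/119) = -13832697081735959/14641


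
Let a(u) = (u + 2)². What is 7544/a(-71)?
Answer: 328/207 ≈ 1.5845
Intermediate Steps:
a(u) = (2 + u)²
7544/a(-71) = 7544/((2 - 71)²) = 7544/((-69)²) = 7544/4761 = 7544*(1/4761) = 328/207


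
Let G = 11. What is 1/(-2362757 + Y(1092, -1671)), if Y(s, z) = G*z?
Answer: -1/2381138 ≈ -4.1997e-7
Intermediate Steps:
Y(s, z) = 11*z
1/(-2362757 + Y(1092, -1671)) = 1/(-2362757 + 11*(-1671)) = 1/(-2362757 - 18381) = 1/(-2381138) = -1/2381138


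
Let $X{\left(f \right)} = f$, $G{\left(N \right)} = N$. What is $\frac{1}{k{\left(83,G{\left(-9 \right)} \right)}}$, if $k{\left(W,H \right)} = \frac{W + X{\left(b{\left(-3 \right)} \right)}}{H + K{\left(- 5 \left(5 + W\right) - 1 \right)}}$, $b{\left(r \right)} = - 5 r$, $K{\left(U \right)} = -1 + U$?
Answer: $- \frac{451}{98} \approx -4.602$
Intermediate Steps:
$k{\left(W,H \right)} = \frac{15 + W}{-27 + H - 5 W}$ ($k{\left(W,H \right)} = \frac{W - -15}{H - \left(2 + 5 \left(5 + W\right)\right)} = \frac{W + 15}{H - \left(27 + 5 W\right)} = \frac{15 + W}{H - \left(27 + 5 W\right)} = \frac{15 + W}{-27 + H - 5 W}$)
$\frac{1}{k{\left(83,G{\left(-9 \right)} \right)}} = \frac{1}{\frac{1}{-27 - 9 - 415} \left(15 + 83\right)} = \frac{1}{\frac{1}{-27 - 9 - 415} \cdot 98} = \frac{1}{\frac{1}{-451} \cdot 98} = \frac{1}{\left(- \frac{1}{451}\right) 98} = \frac{1}{- \frac{98}{451}} = - \frac{451}{98}$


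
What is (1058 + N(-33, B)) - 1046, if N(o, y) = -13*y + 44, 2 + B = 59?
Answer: -685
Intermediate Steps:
B = 57 (B = -2 + 59 = 57)
N(o, y) = 44 - 13*y
(1058 + N(-33, B)) - 1046 = (1058 + (44 - 13*57)) - 1046 = (1058 + (44 - 741)) - 1046 = (1058 - 697) - 1046 = 361 - 1046 = -685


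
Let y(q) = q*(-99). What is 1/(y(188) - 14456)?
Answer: -1/33068 ≈ -3.0241e-5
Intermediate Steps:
y(q) = -99*q
1/(y(188) - 14456) = 1/(-99*188 - 14456) = 1/(-18612 - 14456) = 1/(-33068) = -1/33068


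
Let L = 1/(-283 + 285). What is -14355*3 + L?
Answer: -86129/2 ≈ -43065.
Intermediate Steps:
L = ½ (L = 1/2 = ½ ≈ 0.50000)
-14355*3 + L = -14355*3 + ½ = -495*87 + ½ = -43065 + ½ = -86129/2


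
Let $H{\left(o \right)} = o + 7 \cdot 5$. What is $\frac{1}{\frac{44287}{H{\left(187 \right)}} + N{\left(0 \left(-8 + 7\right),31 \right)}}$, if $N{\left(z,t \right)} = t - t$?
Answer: $\frac{222}{44287} \approx 0.0050128$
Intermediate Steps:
$H{\left(o \right)} = 35 + o$ ($H{\left(o \right)} = o + 35 = 35 + o$)
$N{\left(z,t \right)} = 0$
$\frac{1}{\frac{44287}{H{\left(187 \right)}} + N{\left(0 \left(-8 + 7\right),31 \right)}} = \frac{1}{\frac{44287}{35 + 187} + 0} = \frac{1}{\frac{44287}{222} + 0} = \frac{1}{\frac{44287}{222}} = \frac{222}{44287}$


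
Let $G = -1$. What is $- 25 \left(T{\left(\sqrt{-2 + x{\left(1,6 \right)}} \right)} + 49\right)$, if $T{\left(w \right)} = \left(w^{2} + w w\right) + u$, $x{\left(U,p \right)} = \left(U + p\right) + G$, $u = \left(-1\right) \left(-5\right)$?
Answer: $-1550$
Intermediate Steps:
$u = 5$
$x{\left(U,p \right)} = -1 + U + p$ ($x{\left(U,p \right)} = \left(U + p\right) - 1 = -1 + U + p$)
$T{\left(w \right)} = 5 + 2 w^{2}$ ($T{\left(w \right)} = \left(w^{2} + w w\right) + 5 = \left(w^{2} + w^{2}\right) + 5 = 2 w^{2} + 5 = 5 + 2 w^{2}$)
$- 25 \left(T{\left(\sqrt{-2 + x{\left(1,6 \right)}} \right)} + 49\right) = - 25 \left(\left(5 + 2 \left(\sqrt{-2 + \left(-1 + 1 + 6\right)}\right)^{2}\right) + 49\right) = - 25 \left(\left(5 + 2 \left(\sqrt{-2 + 6}\right)^{2}\right) + 49\right) = - 25 \left(\left(5 + 2 \left(\sqrt{4}\right)^{2}\right) + 49\right) = - 25 \left(\left(5 + 2 \cdot 2^{2}\right) + 49\right) = - 25 \left(\left(5 + 2 \cdot 4\right) + 49\right) = - 25 \left(\left(5 + 8\right) + 49\right) = - 25 \left(13 + 49\right) = \left(-25\right) 62 = -1550$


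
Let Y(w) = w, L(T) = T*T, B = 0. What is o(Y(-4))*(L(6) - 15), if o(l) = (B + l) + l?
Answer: -168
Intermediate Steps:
L(T) = T**2
o(l) = 2*l (o(l) = (0 + l) + l = l + l = 2*l)
o(Y(-4))*(L(6) - 15) = (2*(-4))*(6**2 - 15) = -8*(36 - 15) = -8*21 = -168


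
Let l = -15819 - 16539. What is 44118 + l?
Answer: 11760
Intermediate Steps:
l = -32358
44118 + l = 44118 - 32358 = 11760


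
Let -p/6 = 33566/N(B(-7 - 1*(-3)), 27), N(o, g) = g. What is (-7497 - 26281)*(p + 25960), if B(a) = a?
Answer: -5624307224/9 ≈ -6.2492e+8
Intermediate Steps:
p = -67132/9 (p = -201396/27 = -6*33566/27 = -67132/9 ≈ -7459.1)
(-7497 - 26281)*(p + 25960) = (-7497 - 26281)*(-67132/9 + 25960) = -33778*166508/9 = -5624307224/9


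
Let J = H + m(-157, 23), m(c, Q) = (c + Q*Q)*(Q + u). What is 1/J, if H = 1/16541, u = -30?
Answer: -16541/43072763 ≈ -0.00038402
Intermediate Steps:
m(c, Q) = (-30 + Q)*(c + Q**2) (m(c, Q) = (c + Q*Q)*(Q - 30) = (c + Q**2)*(-30 + Q) = (-30 + Q)*(c + Q**2))
H = 1/16541 ≈ 6.0456e-5
J = -43072763/16541 (J = 1/16541 + (23**3 - 30*(-157) - 30*23**2 + 23*(-157)) = 1/16541 + (12167 + 4710 - 30*529 - 3611) = 1/16541 + (12167 + 4710 - 15870 - 3611) = 1/16541 - 2604 = -43072763/16541 ≈ -2604.0)
1/J = 1/(-43072763/16541) = -16541/43072763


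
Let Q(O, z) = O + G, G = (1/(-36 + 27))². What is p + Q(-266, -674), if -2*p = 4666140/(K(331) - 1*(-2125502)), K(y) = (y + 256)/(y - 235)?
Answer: -4414372895875/16527951099 ≈ -267.09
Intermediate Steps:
G = 1/81 (G = (1/(-9))² = (-⅑)² = 1/81 ≈ 0.012346)
K(y) = (256 + y)/(-235 + y)
Q(O, z) = 1/81 + O (Q(O, z) = O + 1/81 = 1/81 + O)
p = -223974720/204048779 (p = -2333070/((256 + 331)/(-235 + 331) - 1*(-2125502)) = -2333070/(587/96 + 2125502) = -2333070/204048779/96 = -2333070*96/204048779 = -½*447949440/204048779 = -223974720/204048779 ≈ -1.0977)
p + Q(-266, -674) = -223974720/204048779 + (1/81 - 266) = -223974720/204048779 - 21545/81 = -4414372895875/16527951099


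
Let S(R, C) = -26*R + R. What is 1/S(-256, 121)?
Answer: 1/6400 ≈ 0.00015625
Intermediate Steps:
S(R, C) = -25*R
1/S(-256, 121) = 1/(-25*(-256)) = 1/6400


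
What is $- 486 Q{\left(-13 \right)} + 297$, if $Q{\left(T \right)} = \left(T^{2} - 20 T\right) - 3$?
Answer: $-206739$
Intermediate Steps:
$Q{\left(T \right)} = -3 + T^{2} - 20 T$
$- 486 Q{\left(-13 \right)} + 297 = - 486 \left(-3 + \left(-13\right)^{2} - -260\right) + 297 = - 486 \left(-3 + 169 + 260\right) + 297 = \left(-486\right) 426 + 297 = -207036 + 297 = -206739$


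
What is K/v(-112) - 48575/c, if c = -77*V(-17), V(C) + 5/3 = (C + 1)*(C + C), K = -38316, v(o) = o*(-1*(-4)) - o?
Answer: 57728021/501116 ≈ 115.20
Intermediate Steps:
v(o) = 3*o (v(o) = o*4 - o = 4*o - o = 3*o)
V(C) = -5/3 + 2*C*(1 + C) (V(C) = -5/3 + (C + 1)*(C + C) = -5/3 + (1 + C)*(2*C) = -5/3 + 2*C*(1 + C))
c = -125279/3 (c = -77*(-5/3 + 2*(-17) + 2*(-17)²) = -77*(-5/3 - 34 + 2*289) = -77*(-5/3 - 34 + 578) = -77*1627/3 = -125279/3 ≈ -41760.)
K/v(-112) - 48575/c = -38316/(3*(-112)) - 48575/(-125279/3) = -38316/(-336) - 48575*(-3/125279) = -38316*(-1/336) + 145725/125279 = 3193/28 + 145725/125279 = 57728021/501116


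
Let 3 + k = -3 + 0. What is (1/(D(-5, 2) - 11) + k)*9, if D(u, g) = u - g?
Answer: -109/2 ≈ -54.500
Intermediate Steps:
k = -6 (k = -3 + (-3 + 0) = -3 - 3 = -6)
(1/(D(-5, 2) - 11) + k)*9 = (1/((-5 - 1*2) - 11) - 6)*9 = (1/((-5 - 2) - 11) - 6)*9 = (1/(-7 - 11) - 6)*9 = (1/(-18) - 6)*9 = (-1/18 - 6)*9 = -109/18*9 = -109/2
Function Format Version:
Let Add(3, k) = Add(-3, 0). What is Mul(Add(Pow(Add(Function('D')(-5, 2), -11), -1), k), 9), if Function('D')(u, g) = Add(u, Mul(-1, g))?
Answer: Rational(-109, 2) ≈ -54.500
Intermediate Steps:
k = -6 (k = Add(-3, Add(-3, 0)) = Add(-3, -3) = -6)
Mul(Add(Pow(Add(Function('D')(-5, 2), -11), -1), k), 9) = Mul(Add(Pow(Add(Add(-5, Mul(-1, 2)), -11), -1), -6), 9) = Mul(Add(Pow(Add(Add(-5, -2), -11), -1), -6), 9) = Mul(Add(Pow(Add(-7, -11), -1), -6), 9) = Mul(Add(Pow(-18, -1), -6), 9) = Mul(Add(Rational(-1, 18), -6), 9) = Mul(Rational(-109, 18), 9) = Rational(-109, 2)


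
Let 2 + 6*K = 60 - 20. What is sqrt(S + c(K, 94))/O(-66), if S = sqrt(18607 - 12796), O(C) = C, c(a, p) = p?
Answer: -sqrt(94 + sqrt(5811))/66 ≈ -0.19769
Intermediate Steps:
K = 19/3 (K = -1/3 + (60 - 20)/6 = -1/3 + (1/6)*40 = -1/3 + 20/3 = 19/3 ≈ 6.3333)
S = sqrt(5811) ≈ 76.230
sqrt(S + c(K, 94))/O(-66) = sqrt(sqrt(5811) + 94)/(-66) = sqrt(94 + sqrt(5811))*(-1/66) = -sqrt(94 + sqrt(5811))/66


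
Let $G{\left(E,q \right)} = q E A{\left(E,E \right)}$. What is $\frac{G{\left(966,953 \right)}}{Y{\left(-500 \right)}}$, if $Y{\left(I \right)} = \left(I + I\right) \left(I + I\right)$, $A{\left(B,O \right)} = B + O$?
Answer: $\frac{222324417}{125000} \approx 1778.6$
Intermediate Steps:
$G{\left(E,q \right)} = 2 q E^{2}$ ($G{\left(E,q \right)} = q E \left(E + E\right) = E q 2 E = 2 q E^{2}$)
$Y{\left(I \right)} = 4 I^{2}$ ($Y{\left(I \right)} = 2 I 2 I = 4 I^{2}$)
$\frac{G{\left(966,953 \right)}}{Y{\left(-500 \right)}} = \frac{2 \cdot 953 \cdot 966^{2}}{4 \left(-500\right)^{2}} = \frac{2 \cdot 953 \cdot 933156}{4 \cdot 250000} = \frac{1778595336}{1000000} = 1778595336 \cdot \frac{1}{1000000} = \frac{222324417}{125000}$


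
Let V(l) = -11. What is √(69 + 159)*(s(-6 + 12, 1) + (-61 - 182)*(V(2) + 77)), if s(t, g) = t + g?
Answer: -32062*√57 ≈ -2.4206e+5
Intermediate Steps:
s(t, g) = g + t
√(69 + 159)*(s(-6 + 12, 1) + (-61 - 182)*(V(2) + 77)) = √(69 + 159)*((1 + (-6 + 12)) + (-61 - 182)*(-11 + 77)) = √228*((1 + 6) - 243*66) = (2*√57)*(7 - 16038) = (2*√57)*(-16031) = -32062*√57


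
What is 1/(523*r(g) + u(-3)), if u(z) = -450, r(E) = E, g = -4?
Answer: -1/2542 ≈ -0.00039339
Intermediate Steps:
1/(523*r(g) + u(-3)) = 1/(523*(-4) - 450) = 1/(-2092 - 450) = 1/(-2542) = -1/2542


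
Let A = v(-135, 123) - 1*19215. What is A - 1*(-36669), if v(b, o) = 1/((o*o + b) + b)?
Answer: 259348987/14859 ≈ 17454.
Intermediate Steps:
v(b, o) = 1/(o² + 2*b) (v(b, o) = 1/((o² + b) + b) = 1/((b + o²) + b) = 1/(o² + 2*b))
A = -285515684/14859 (A = 1/(123² + 2*(-135)) - 1*19215 = 1/(15129 - 270) - 19215 = 1/14859 - 19215 = -285515684/14859 ≈ -19215.)
A - 1*(-36669) = -285515684/14859 - 1*(-36669) = -285515684/14859 + 36669 = 259348987/14859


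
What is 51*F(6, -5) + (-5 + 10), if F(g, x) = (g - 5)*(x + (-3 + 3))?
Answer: -250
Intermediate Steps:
F(g, x) = x*(-5 + g) (F(g, x) = (-5 + g)*(x + 0) = (-5 + g)*x = x*(-5 + g))
51*F(6, -5) + (-5 + 10) = 51*(-5*(-5 + 6)) + (-5 + 10) = 51*(-5*1) + 5 = 51*(-5) + 5 = -255 + 5 = -250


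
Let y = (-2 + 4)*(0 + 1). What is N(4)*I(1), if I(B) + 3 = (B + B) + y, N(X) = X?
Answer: 4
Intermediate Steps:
y = 2 (y = 2*1 = 2)
I(B) = -1 + 2*B (I(B) = -3 + ((B + B) + 2) = -3 + (2*B + 2) = -3 + (2 + 2*B) = -1 + 2*B)
N(4)*I(1) = 4*(-1 + 2*1) = 4*(-1 + 2) = 4*1 = 4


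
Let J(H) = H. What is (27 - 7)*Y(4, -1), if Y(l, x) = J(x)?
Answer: -20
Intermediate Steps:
Y(l, x) = x
(27 - 7)*Y(4, -1) = (27 - 7)*(-1) = 20*(-1) = -20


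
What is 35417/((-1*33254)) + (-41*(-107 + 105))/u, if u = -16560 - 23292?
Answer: -4311479/4040361 ≈ -1.0671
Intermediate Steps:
u = -39852
35417/((-1*33254)) + (-41*(-107 + 105))/u = 35417/((-1*33254)) - 41*(-107 + 105)/(-39852) = 35417/(-33254) - 41*(-2)*(-1/39852) = 35417*(-1/33254) + 82*(-1/39852) = -35417/33254 - 1/486 = -4311479/4040361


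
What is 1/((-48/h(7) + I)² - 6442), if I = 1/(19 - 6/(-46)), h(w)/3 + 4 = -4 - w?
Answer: -1742400/11222359271 ≈ -0.00015526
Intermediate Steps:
h(w) = -24 - 3*w (h(w) = -12 + 3*(-4 - w) = -12 + (-12 - 3*w) = -24 - 3*w)
I = 23/440 (I = 1/(19 - 6*(-1/46)) = 1/(19 + 3/23) = 1/(440/23) = 23/440 ≈ 0.052273)
1/((-48/h(7) + I)² - 6442) = 1/((-48/(-24 - 3*7) + 23/440)² - 6442) = 1/((-48/(-24 - 21) + 23/440)² - 6442) = 1/((-48/(-45) + 23/440)² - 6442) = 1/((-48*(-1/45) + 23/440)² - 6442) = 1/((16/15 + 23/440)² - 6442) = 1/((1477/1320)² - 6442) = 1/(2181529/1742400 - 6442) = 1/(-11222359271/1742400) = -1742400/11222359271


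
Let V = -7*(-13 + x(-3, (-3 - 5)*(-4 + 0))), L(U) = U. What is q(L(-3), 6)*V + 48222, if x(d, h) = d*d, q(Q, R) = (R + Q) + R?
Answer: 48474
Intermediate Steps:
q(Q, R) = Q + 2*R (q(Q, R) = (Q + R) + R = Q + 2*R)
x(d, h) = d²
V = 28 (V = -7*(-13 + (-3)²) = -7*(-13 + 9) = -7*(-4) = 28)
q(L(-3), 6)*V + 48222 = (-3 + 2*6)*28 + 48222 = (-3 + 12)*28 + 48222 = 9*28 + 48222 = 252 + 48222 = 48474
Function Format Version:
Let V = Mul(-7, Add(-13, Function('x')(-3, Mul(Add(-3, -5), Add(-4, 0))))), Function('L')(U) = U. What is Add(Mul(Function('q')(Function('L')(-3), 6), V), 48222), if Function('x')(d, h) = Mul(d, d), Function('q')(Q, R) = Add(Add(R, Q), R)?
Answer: 48474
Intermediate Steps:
Function('q')(Q, R) = Add(Q, Mul(2, R)) (Function('q')(Q, R) = Add(Add(Q, R), R) = Add(Q, Mul(2, R)))
Function('x')(d, h) = Pow(d, 2)
V = 28 (V = Mul(-7, Add(-13, Pow(-3, 2))) = Mul(-7, Add(-13, 9)) = Mul(-7, -4) = 28)
Add(Mul(Function('q')(Function('L')(-3), 6), V), 48222) = Add(Mul(Add(-3, Mul(2, 6)), 28), 48222) = Add(Mul(Add(-3, 12), 28), 48222) = Add(Mul(9, 28), 48222) = Add(252, 48222) = 48474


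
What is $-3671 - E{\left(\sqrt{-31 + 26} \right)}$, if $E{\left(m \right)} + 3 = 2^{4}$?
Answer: $-3684$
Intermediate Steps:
$E{\left(m \right)} = 13$ ($E{\left(m \right)} = -3 + 2^{4} = -3 + 16 = 13$)
$-3671 - E{\left(\sqrt{-31 + 26} \right)} = -3671 - 13 = -3684$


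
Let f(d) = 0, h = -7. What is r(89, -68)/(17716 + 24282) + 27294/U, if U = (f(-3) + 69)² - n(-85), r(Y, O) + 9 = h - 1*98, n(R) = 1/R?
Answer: 24347201454/4249000657 ≈ 5.7301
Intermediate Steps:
r(Y, O) = -114 (r(Y, O) = -9 + (-7 - 1*98) = -9 + (-7 - 98) = -9 - 105 = -114)
U = 404686/85 (U = (0 + 69)² - 1/(-85) = 69² - 1*(-1/85) = 4761 + 1/85 = 404686/85 ≈ 4761.0)
r(89, -68)/(17716 + 24282) + 27294/U = -114/(17716 + 24282) + 27294/(404686/85) = -114/41998 + 27294*(85/404686) = -114*1/41998 + 1159995/202343 = -57/20999 + 1159995/202343 = 24347201454/4249000657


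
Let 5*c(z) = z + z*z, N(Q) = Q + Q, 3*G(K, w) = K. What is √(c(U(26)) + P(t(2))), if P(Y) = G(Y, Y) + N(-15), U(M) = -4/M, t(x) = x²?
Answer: 4*I*√68190/195 ≈ 5.3566*I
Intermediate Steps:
G(K, w) = K/3
N(Q) = 2*Q
P(Y) = -30 + Y/3 (P(Y) = Y/3 + 2*(-15) = Y/3 - 30 = -30 + Y/3)
c(z) = z/5 + z²/5 (c(z) = (z + z*z)/5 = (z + z²)/5 = z/5 + z²/5)
√(c(U(26)) + P(t(2))) = √((-4/26)*(1 - 4/26)/5 + (-30 + (⅓)*2²)) = √((-4*1/26)*(1 - 4*1/26)/5 + (-30 + (⅓)*4)) = √((⅕)*(-2/13)*(1 - 2/13) + (-30 + 4/3)) = √((⅕)*(-2/13)*(11/13) - 86/3) = √(-22/845 - 86/3) = √(-72736/2535) = 4*I*√68190/195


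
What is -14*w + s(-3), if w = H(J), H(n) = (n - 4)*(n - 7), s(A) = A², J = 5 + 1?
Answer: 37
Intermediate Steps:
J = 6
H(n) = (-7 + n)*(-4 + n) (H(n) = (-4 + n)*(-7 + n) = (-7 + n)*(-4 + n))
w = -2 (w = 28 + 6² - 11*6 = 28 + 36 - 66 = -2)
-14*w + s(-3) = -14*(-2) + (-3)² = 28 + 9 = 37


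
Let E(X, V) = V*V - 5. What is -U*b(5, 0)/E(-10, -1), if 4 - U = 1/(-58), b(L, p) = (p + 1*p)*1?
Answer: 0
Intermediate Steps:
b(L, p) = 2*p (b(L, p) = (p + p)*1 = (2*p)*1 = 2*p)
E(X, V) = -5 + V**2 (E(X, V) = V**2 - 5 = -5 + V**2)
U = 233/58 (U = 4 - 1/(-58) = 4 - 1*(-1/58) = 4 + 1/58 = 233/58 ≈ 4.0172)
-U*b(5, 0)/E(-10, -1) = -233*(2*0)/58/(-5 + (-1)**2) = -(233/58)*0/(-5 + 1) = -0/(-4) = -0*(-1)/4 = -1*0 = 0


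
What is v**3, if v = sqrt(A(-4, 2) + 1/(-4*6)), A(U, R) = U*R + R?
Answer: -145*I*sqrt(870)/288 ≈ -14.85*I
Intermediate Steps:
A(U, R) = R + R*U (A(U, R) = R*U + R = R + R*U)
v = I*sqrt(870)/12 (v = sqrt(2*(1 - 4) + 1/(-4*6)) = sqrt(2*(-3) + 1/(-24)) = sqrt(-6 - 1/24) = sqrt(-145/24) = I*sqrt(870)/12 ≈ 2.458*I)
v**3 = (I*sqrt(870)/12)**3 = -145*I*sqrt(870)/288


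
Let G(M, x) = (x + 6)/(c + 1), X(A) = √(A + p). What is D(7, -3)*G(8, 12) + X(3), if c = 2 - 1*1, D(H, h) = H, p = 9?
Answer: 63 + 2*√3 ≈ 66.464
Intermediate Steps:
c = 1 (c = 2 - 1 = 1)
X(A) = √(9 + A) (X(A) = √(A + 9) = √(9 + A))
G(M, x) = 3 + x/2 (G(M, x) = (x + 6)/(1 + 1) = (6 + x)/2 = (6 + x)*(½) = 3 + x/2)
D(7, -3)*G(8, 12) + X(3) = 7*(3 + (½)*12) + √(9 + 3) = 7*(3 + 6) + √12 = 7*9 + 2*√3 = 63 + 2*√3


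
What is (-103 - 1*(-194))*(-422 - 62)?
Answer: -44044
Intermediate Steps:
(-103 - 1*(-194))*(-422 - 62) = (-103 + 194)*(-484) = 91*(-484) = -44044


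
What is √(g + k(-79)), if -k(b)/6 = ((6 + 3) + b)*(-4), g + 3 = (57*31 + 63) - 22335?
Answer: 86*I*√3 ≈ 148.96*I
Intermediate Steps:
g = -20508 (g = -3 + ((57*31 + 63) - 22335) = -3 + ((1767 + 63) - 22335) = -3 + (1830 - 22335) = -3 - 20505 = -20508)
k(b) = 216 + 24*b (k(b) = -6*((6 + 3) + b)*(-4) = -6*(9 + b)*(-4) = -6*(-36 - 4*b) = 216 + 24*b)
√(g + k(-79)) = √(-20508 + (216 + 24*(-79))) = √(-20508 + (216 - 1896)) = √(-20508 - 1680) = √(-22188) = 86*I*√3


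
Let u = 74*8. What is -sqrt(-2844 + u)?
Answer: -2*I*sqrt(563) ≈ -47.455*I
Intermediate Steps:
u = 592
-sqrt(-2844 + u) = -sqrt(-2844 + 592) = -sqrt(-2252) = -2*I*sqrt(563)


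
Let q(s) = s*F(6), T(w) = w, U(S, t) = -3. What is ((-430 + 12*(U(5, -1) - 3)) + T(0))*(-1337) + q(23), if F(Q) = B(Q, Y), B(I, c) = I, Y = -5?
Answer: 671312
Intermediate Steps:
F(Q) = Q
q(s) = 6*s (q(s) = s*6 = 6*s)
((-430 + 12*(U(5, -1) - 3)) + T(0))*(-1337) + q(23) = ((-430 + 12*(-3 - 3)) + 0)*(-1337) + 6*23 = ((-430 + 12*(-6)) + 0)*(-1337) + 138 = ((-430 - 72) + 0)*(-1337) + 138 = (-502 + 0)*(-1337) + 138 = -502*(-1337) + 138 = 671174 + 138 = 671312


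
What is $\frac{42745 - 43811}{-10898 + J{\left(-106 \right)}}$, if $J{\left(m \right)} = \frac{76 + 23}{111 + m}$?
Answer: $\frac{5330}{54391} \approx 0.097994$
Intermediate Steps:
$J{\left(m \right)} = \frac{99}{111 + m}$
$\frac{42745 - 43811}{-10898 + J{\left(-106 \right)}} = \frac{42745 - 43811}{-10898 + \frac{99}{111 - 106}} = - \frac{1066}{-10898 + \frac{99}{5}} = - \frac{1066}{- \frac{54391}{5}} = \left(-1066\right) \left(- \frac{5}{54391}\right) = \frac{5330}{54391}$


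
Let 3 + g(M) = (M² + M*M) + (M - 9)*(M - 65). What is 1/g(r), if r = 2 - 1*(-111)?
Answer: 1/30527 ≈ 3.2758e-5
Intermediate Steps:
r = 113 (r = 2 + 111 = 113)
g(M) = -3 + 2*M² + (-65 + M)*(-9 + M) (g(M) = -3 + ((M² + M*M) + (M - 9)*(M - 65)) = -3 + ((M² + M²) + (-9 + M)*(-65 + M)) = -3 + (2*M² + (-65 + M)*(-9 + M)) = -3 + 2*M² + (-65 + M)*(-9 + M))
1/g(r) = 1/(582 - 74*113 + 3*113²) = 1/(582 - 8362 + 3*12769) = 1/(582 - 8362 + 38307) = 1/30527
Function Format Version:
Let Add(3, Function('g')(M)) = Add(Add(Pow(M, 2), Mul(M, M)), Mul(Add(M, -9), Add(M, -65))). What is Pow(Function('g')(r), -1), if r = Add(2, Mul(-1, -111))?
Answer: Rational(1, 30527) ≈ 3.2758e-5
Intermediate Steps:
r = 113 (r = Add(2, 111) = 113)
Function('g')(M) = Add(-3, Mul(2, Pow(M, 2)), Mul(Add(-65, M), Add(-9, M))) (Function('g')(M) = Add(-3, Add(Add(Pow(M, 2), Mul(M, M)), Mul(Add(M, -9), Add(M, -65)))) = Add(-3, Add(Add(Pow(M, 2), Pow(M, 2)), Mul(Add(-9, M), Add(-65, M)))) = Add(-3, Add(Mul(2, Pow(M, 2)), Mul(Add(-65, M), Add(-9, M)))) = Add(-3, Mul(2, Pow(M, 2)), Mul(Add(-65, M), Add(-9, M))))
Pow(Function('g')(r), -1) = Pow(Add(582, Mul(-74, 113), Mul(3, Pow(113, 2))), -1) = Pow(Add(582, -8362, Mul(3, 12769)), -1) = Pow(Add(582, -8362, 38307), -1) = Pow(30527, -1) = Rational(1, 30527)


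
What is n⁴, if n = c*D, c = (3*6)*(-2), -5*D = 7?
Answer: 4032758016/625 ≈ 6.4524e+6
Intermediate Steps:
D = -7/5 (D = -⅕*7 = -7/5 ≈ -1.4000)
c = -36 (c = 18*(-2) = -36)
n = 252/5 (n = -36*(-7/5) = 252/5 ≈ 50.400)
n⁴ = (252/5)⁴ = 4032758016/625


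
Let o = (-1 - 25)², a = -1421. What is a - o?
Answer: -2097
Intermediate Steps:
o = 676 (o = (-26)² = 676)
a - o = -1421 - 1*676 = -1421 - 676 = -2097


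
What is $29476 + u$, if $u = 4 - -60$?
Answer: $29540$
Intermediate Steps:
$u = 64$ ($u = 4 + 60 = 64$)
$29476 + u = 29476 + 64 = 29540$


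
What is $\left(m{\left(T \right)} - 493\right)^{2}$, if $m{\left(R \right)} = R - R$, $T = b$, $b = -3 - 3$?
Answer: $243049$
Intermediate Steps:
$b = -6$ ($b = -3 - 3 = -6$)
$T = -6$
$m{\left(R \right)} = 0$
$\left(m{\left(T \right)} - 493\right)^{2} = \left(0 - 493\right)^{2} = \left(-493\right)^{2} = 243049$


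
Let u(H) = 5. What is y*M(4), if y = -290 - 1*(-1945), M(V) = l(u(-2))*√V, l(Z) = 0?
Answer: 0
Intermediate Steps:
M(V) = 0 (M(V) = 0*√V = 0)
y = 1655 (y = -290 + 1945 = 1655)
y*M(4) = 1655*0 = 0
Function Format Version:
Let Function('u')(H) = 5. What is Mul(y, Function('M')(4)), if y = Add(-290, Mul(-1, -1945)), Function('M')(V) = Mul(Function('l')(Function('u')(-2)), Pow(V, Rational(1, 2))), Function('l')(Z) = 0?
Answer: 0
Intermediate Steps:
Function('M')(V) = 0 (Function('M')(V) = Mul(0, Pow(V, Rational(1, 2))) = 0)
y = 1655 (y = Add(-290, 1945) = 1655)
Mul(y, Function('M')(4)) = Mul(1655, 0) = 0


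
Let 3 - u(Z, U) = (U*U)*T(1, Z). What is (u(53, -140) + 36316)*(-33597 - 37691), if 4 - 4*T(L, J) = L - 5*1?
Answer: 205380728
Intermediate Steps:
T(L, J) = 9/4 - L/4 (T(L, J) = 1 - (L - 5*1)/4 = 1 - (L - 5)/4 = 1 - (-5 + L)/4 = 1 + (5/4 - L/4) = 9/4 - L/4)
u(Z, U) = 3 - 2*U**2 (u(Z, U) = 3 - U*U*(9/4 - 1/4*1) = 3 - U**2*(9/4 - 1/4) = 3 - U**2*2 = 3 - 2*U**2)
(u(53, -140) + 36316)*(-33597 - 37691) = ((3 - 2*(-140)**2) + 36316)*(-33597 - 37691) = ((3 - 2*19600) + 36316)*(-71288) = ((3 - 39200) + 36316)*(-71288) = (-39197 + 36316)*(-71288) = -2881*(-71288) = 205380728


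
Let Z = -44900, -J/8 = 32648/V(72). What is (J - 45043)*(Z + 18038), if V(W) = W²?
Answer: 32705058056/27 ≈ 1.2113e+9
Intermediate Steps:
J = -4081/81 (J = -261184/(72²) = -261184/5184 = -8*4081/648 = -4081/81 ≈ -50.383)
(J - 45043)*(Z + 18038) = (-4081/81 - 45043)*(-44900 + 18038) = -3652564/81*(-26862) = 32705058056/27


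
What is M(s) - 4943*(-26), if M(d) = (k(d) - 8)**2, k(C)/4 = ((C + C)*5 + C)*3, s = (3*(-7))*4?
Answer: 123249734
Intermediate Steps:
s = -84 (s = -21*4 = -84)
k(C) = 132*C (k(C) = 4*(((C + C)*5 + C)*3) = 4*(((2*C)*5 + C)*3) = 4*((10*C + C)*3) = 4*((11*C)*3) = 4*(33*C) = 132*C)
M(d) = (-8 + 132*d)**2 (M(d) = (132*d - 8)**2 = (-8 + 132*d)**2)
M(s) - 4943*(-26) = 16*(-2 + 33*(-84))**2 - 4943*(-26) = 16*(-2 - 2772)**2 + 128518 = 16*(-2774)**2 + 128518 = 16*7695076 + 128518 = 123121216 + 128518 = 123249734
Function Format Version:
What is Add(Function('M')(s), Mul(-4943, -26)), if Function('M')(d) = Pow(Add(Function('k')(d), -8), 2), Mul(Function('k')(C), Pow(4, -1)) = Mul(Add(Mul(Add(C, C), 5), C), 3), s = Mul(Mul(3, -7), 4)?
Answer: 123249734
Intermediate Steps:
s = -84 (s = Mul(-21, 4) = -84)
Function('k')(C) = Mul(132, C) (Function('k')(C) = Mul(4, Mul(Add(Mul(Add(C, C), 5), C), 3)) = Mul(4, Mul(Add(Mul(Mul(2, C), 5), C), 3)) = Mul(4, Mul(Add(Mul(10, C), C), 3)) = Mul(4, Mul(Mul(11, C), 3)) = Mul(4, Mul(33, C)) = Mul(132, C))
Function('M')(d) = Pow(Add(-8, Mul(132, d)), 2) (Function('M')(d) = Pow(Add(Mul(132, d), -8), 2) = Pow(Add(-8, Mul(132, d)), 2))
Add(Function('M')(s), Mul(-4943, -26)) = Add(Mul(16, Pow(Add(-2, Mul(33, -84)), 2)), Mul(-4943, -26)) = Add(Mul(16, Pow(Add(-2, -2772), 2)), 128518) = Add(Mul(16, Pow(-2774, 2)), 128518) = Add(Mul(16, 7695076), 128518) = Add(123121216, 128518) = 123249734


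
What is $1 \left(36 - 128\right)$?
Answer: $-92$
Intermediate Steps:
$1 \left(36 - 128\right) = 1 \left(-92\right) = -92$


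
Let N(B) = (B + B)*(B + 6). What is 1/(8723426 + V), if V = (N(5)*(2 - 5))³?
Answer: -1/27213574 ≈ -3.6746e-8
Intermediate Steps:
N(B) = 2*B*(6 + B) (N(B) = (2*B)*(6 + B) = 2*B*(6 + B))
V = -35937000 (V = ((2*5*(6 + 5))*(2 - 5))³ = ((2*5*11)*(-3))³ = (110*(-3))³ = (-330)³ = -35937000)
1/(8723426 + V) = 1/(8723426 - 35937000) = 1/(-27213574) = -1/27213574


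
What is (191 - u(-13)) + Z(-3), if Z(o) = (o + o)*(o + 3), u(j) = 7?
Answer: 184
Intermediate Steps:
Z(o) = 2*o*(3 + o) (Z(o) = (2*o)*(3 + o) = 2*o*(3 + o))
(191 - u(-13)) + Z(-3) = (191 - 1*7) + 2*(-3)*(3 - 3) = (191 - 7) + 2*(-3)*0 = 184 + 0 = 184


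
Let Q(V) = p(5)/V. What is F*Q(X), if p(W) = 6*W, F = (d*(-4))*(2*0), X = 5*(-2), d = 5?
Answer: 0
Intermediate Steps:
X = -10
F = 0 (F = (5*(-4))*(2*0) = -20*0 = 0)
Q(V) = 30/V (Q(V) = (6*5)/V = 30/V)
F*Q(X) = 0*(30/(-10)) = 0*(30*(-⅒)) = 0*(-3) = 0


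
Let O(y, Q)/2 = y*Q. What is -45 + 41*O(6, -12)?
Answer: -5949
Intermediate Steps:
O(y, Q) = 2*Q*y (O(y, Q) = 2*(y*Q) = 2*(Q*y) = 2*Q*y)
-45 + 41*O(6, -12) = -45 + 41*(2*(-12)*6) = -45 + 41*(-144) = -45 - 5904 = -5949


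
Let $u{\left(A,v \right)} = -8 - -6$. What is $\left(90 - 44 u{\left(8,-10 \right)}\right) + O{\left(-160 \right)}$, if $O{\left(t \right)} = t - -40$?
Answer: $58$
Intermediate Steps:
$u{\left(A,v \right)} = -2$ ($u{\left(A,v \right)} = -8 + 6 = -2$)
$O{\left(t \right)} = 40 + t$ ($O{\left(t \right)} = t + 40 = 40 + t$)
$\left(90 - 44 u{\left(8,-10 \right)}\right) + O{\left(-160 \right)} = \left(90 - -88\right) + \left(40 - 160\right) = \left(90 + 88\right) - 120 = 178 - 120 = 58$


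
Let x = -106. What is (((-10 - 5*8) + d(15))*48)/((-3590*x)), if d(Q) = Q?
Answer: -84/19027 ≈ -0.0044148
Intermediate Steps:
(((-10 - 5*8) + d(15))*48)/((-3590*x)) = (((-10 - 5*8) + 15)*48)/((-3590*(-106))) = (((-10 - 40) + 15)*48)/380540 = ((-50 + 15)*48)*(1/380540) = -35*48*(1/380540) = -1680*1/380540 = -84/19027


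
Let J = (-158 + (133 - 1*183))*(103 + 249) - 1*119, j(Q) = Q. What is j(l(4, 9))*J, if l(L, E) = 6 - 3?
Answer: -220005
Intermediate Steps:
l(L, E) = 3
J = -73335 (J = (-158 + (133 - 183))*352 - 119 = (-158 - 50)*352 - 119 = -208*352 - 119 = -73216 - 119 = -73335)
j(l(4, 9))*J = 3*(-73335) = -220005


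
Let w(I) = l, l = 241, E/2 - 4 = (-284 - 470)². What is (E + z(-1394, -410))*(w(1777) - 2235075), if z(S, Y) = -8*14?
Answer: -2540845349952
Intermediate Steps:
E = 1137040 (E = 8 + 2*(-284 - 470)² = 8 + 2*(-754)² = 8 + 2*568516 = 8 + 1137032 = 1137040)
z(S, Y) = -112
w(I) = 241
(E + z(-1394, -410))*(w(1777) - 2235075) = (1137040 - 112)*(241 - 2235075) = 1136928*(-2234834) = -2540845349952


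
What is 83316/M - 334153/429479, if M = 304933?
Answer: -66111804385/130962319907 ≈ -0.50482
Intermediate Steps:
83316/M - 334153/429479 = 83316/304933 - 334153/429479 = -66111804385/130962319907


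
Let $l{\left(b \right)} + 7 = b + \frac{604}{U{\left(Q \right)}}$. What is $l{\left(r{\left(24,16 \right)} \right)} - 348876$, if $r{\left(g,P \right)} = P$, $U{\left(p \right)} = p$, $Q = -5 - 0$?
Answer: $- \frac{1744939}{5} \approx -3.4899 \cdot 10^{5}$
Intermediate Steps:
$Q = -5$ ($Q = -5 + 0 = -5$)
$l{\left(b \right)} = - \frac{639}{5} + b$ ($l{\left(b \right)} = -7 + \left(b + \frac{604}{-5}\right) = -7 + \left(b + 604 \left(- \frac{1}{5}\right)\right) = -7 + \left(b - \frac{604}{5}\right) = -7 + \left(- \frac{604}{5} + b\right) = - \frac{639}{5} + b$)
$l{\left(r{\left(24,16 \right)} \right)} - 348876 = \left(- \frac{639}{5} + 16\right) - 348876 = - \frac{559}{5} - 348876 = - \frac{1744939}{5}$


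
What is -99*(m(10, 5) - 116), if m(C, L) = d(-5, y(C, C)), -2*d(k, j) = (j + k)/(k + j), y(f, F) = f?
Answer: 23067/2 ≈ 11534.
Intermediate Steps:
d(k, j) = -½ (d(k, j) = -(j + k)/(2*(k + j)) = -(j + k)/(2*(j + k)) = -½*1 = -½)
m(C, L) = -½
-99*(m(10, 5) - 116) = -99*(-½ - 116) = -99*(-233/2) = 23067/2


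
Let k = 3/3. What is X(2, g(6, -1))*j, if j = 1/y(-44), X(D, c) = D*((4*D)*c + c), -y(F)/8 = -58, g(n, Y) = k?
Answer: 9/232 ≈ 0.038793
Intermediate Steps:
k = 1 (k = 3*(⅓) = 1)
g(n, Y) = 1
y(F) = 464 (y(F) = -8*(-58) = 464)
X(D, c) = D*(c + 4*D*c) (X(D, c) = D*(4*D*c + c) = D*(c + 4*D*c))
j = 1/464 ≈ 0.0021552
X(2, g(6, -1))*j = (2*1*(1 + 4*2))*(1/464) = (2*1*(1 + 8))*(1/464) = (2*1*9)*(1/464) = 18*(1/464) = 9/232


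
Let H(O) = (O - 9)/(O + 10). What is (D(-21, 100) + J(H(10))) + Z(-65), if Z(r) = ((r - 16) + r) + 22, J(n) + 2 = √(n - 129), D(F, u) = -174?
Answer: -300 + I*√12895/10 ≈ -300.0 + 11.356*I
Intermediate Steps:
H(O) = (-9 + O)/(10 + O)
J(n) = -2 + √(-129 + n) (J(n) = -2 + √(n - 129) = -2 + √(-129 + n))
Z(r) = 6 + 2*r (Z(r) = ((-16 + r) + r) + 22 = (-16 + 2*r) + 22 = 6 + 2*r)
(D(-21, 100) + J(H(10))) + Z(-65) = (-174 + (-2 + √(-129 + (-9 + 10)/(10 + 10)))) + (6 + 2*(-65)) = (-174 + (-2 + √(-129 + 1/20))) + (6 - 130) = (-174 + (-2 + √(-129 + (1/20)*1))) - 124 = (-174 + (-2 + √(-129 + 1/20))) - 124 = (-174 + (-2 + √(-2579/20))) - 124 = (-174 + (-2 + I*√12895/10)) - 124 = (-176 + I*√12895/10) - 124 = -300 + I*√12895/10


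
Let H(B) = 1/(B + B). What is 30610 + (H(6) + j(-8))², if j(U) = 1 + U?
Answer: 4414729/144 ≈ 30658.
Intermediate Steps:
H(B) = 1/(2*B)
30610 + (H(6) + j(-8))² = 30610 + ((½)/6 + (1 - 8))² = 30610 + ((½)*(⅙) - 7)² = 30610 + (1/12 - 7)² = 30610 + (-83/12)² = 30610 + 6889/144 = 4414729/144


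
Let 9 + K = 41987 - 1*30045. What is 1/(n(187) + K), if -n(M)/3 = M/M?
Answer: 1/11930 ≈ 8.3822e-5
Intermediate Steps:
K = 11933 (K = -9 + (41987 - 1*30045) = -9 + (41987 - 30045) = -9 + 11942 = 11933)
n(M) = -3 (n(M) = -3*M/M = -3*1 = -3)
1/(n(187) + K) = 1/(-3 + 11933) = 1/11930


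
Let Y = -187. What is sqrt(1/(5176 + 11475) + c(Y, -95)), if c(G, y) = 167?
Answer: sqrt(46301735418)/16651 ≈ 12.923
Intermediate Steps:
sqrt(1/(5176 + 11475) + c(Y, -95)) = sqrt(1/(5176 + 11475) + 167) = sqrt(1/16651 + 167) = sqrt(2780718/16651) = sqrt(46301735418)/16651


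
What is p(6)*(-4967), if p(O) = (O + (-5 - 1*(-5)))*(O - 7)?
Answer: 29802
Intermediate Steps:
p(O) = O*(-7 + O) (p(O) = (O + (-5 + 5))*(-7 + O) = (O + 0)*(-7 + O) = O*(-7 + O))
p(6)*(-4967) = (6*(-7 + 6))*(-4967) = (6*(-1))*(-4967) = -6*(-4967) = 29802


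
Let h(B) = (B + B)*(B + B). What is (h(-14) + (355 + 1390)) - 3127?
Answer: -598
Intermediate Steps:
h(B) = 4*B**2 (h(B) = (2*B)*(2*B) = 4*B**2)
(h(-14) + (355 + 1390)) - 3127 = (4*(-14)**2 + (355 + 1390)) - 3127 = (4*196 + 1745) - 3127 = (784 + 1745) - 3127 = 2529 - 3127 = -598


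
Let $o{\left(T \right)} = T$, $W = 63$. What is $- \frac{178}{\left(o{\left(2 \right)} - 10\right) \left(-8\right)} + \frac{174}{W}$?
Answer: $- \frac{13}{672} \approx -0.019345$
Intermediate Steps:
$- \frac{178}{\left(o{\left(2 \right)} - 10\right) \left(-8\right)} + \frac{174}{W} = - \frac{178}{\left(2 - 10\right) \left(-8\right)} + \frac{174}{63} = - \frac{178}{\left(-8\right) \left(-8\right)} + 174 \cdot \frac{1}{63} = - \frac{178}{64} + \frac{58}{21} = \left(-178\right) \frac{1}{64} + \frac{58}{21} = - \frac{89}{32} + \frac{58}{21} = - \frac{13}{672}$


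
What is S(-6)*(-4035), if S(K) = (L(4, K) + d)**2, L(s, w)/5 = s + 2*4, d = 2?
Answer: -15510540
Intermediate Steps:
L(s, w) = 40 + 5*s (L(s, w) = 5*(s + 2*4) = 5*(s + 8) = 5*(8 + s) = 40 + 5*s)
S(K) = 3844 (S(K) = ((40 + 5*4) + 2)**2 = ((40 + 20) + 2)**2 = (60 + 2)**2 = 62**2 = 3844)
S(-6)*(-4035) = 3844*(-4035) = -15510540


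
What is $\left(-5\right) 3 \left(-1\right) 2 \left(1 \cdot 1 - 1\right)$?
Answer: $0$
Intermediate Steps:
$\left(-5\right) 3 \left(-1\right) 2 \left(1 \cdot 1 - 1\right) = \left(-15\right) \left(-1\right) 2 \left(1 - 1\right) = 15 \cdot 2 \cdot 0 = 15 \cdot 0 = 0$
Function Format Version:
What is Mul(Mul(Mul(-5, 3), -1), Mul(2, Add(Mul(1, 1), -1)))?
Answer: 0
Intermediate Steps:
Mul(Mul(Mul(-5, 3), -1), Mul(2, Add(Mul(1, 1), -1))) = Mul(Mul(-15, -1), Mul(2, Add(1, -1))) = Mul(15, Mul(2, 0)) = Mul(15, 0) = 0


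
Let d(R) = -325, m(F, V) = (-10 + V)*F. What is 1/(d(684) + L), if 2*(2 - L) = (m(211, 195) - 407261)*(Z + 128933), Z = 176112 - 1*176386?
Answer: 1/23687794144 ≈ 4.2216e-11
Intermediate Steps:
m(F, V) = F*(-10 + V)
Z = -274 (Z = 176112 - 176386 = -274)
L = 23687794469 (L = 2 - (211*(-10 + 195) - 407261)*(-274 + 128933)/2 = 2 - (211*185 - 407261)*128659/2 = 2 - (39035 - 407261)*128659/2 = 2 - (-184113)*128659 = 2 - ½*(-47375588934) = 2 + 23687794467 = 23687794469)
1/(d(684) + L) = 1/(-325 + 23687794469) = 1/23687794144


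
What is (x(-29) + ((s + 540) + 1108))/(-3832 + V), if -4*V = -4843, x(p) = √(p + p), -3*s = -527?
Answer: -21884/31455 - 4*I*√58/10485 ≈ -0.69572 - 0.0029054*I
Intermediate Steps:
s = 527/3 (s = -⅓*(-527) = 527/3 ≈ 175.67)
x(p) = √2*√p (x(p) = √(2*p) = √2*√p)
V = 4843/4 (V = -¼*(-4843) = 4843/4 ≈ 1210.8)
(x(-29) + ((s + 540) + 1108))/(-3832 + V) = (√2*√(-29) + ((527/3 + 540) + 1108))/(-3832 + 4843/4) = (√2*(I*√29) + (2147/3 + 1108))/(-10485/4) = (I*√58 + 5471/3)*(-4/10485) = (5471/3 + I*√58)*(-4/10485) = -21884/31455 - 4*I*√58/10485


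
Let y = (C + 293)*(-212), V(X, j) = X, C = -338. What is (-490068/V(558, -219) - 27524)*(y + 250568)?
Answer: -229017290760/31 ≈ -7.3877e+9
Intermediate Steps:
y = 9540 (y = (-338 + 293)*(-212) = -45*(-212) = 9540)
(-490068/V(558, -219) - 27524)*(y + 250568) = (-490068/558 - 27524)*(9540 + 250568) = (-490068*1/558 - 27524)*260108 = (-27226/31 - 27524)*260108 = -880470/31*260108 = -229017290760/31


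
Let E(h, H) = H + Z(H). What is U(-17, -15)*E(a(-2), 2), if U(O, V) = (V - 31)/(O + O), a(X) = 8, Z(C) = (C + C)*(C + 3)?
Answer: 506/17 ≈ 29.765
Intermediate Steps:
Z(C) = 2*C*(3 + C) (Z(C) = (2*C)*(3 + C) = 2*C*(3 + C))
E(h, H) = H + 2*H*(3 + H)
U(O, V) = (-31 + V)/(2*O) (U(O, V) = (-31 + V)/((2*O)) = (-31 + V)*(1/(2*O)) = (-31 + V)/(2*O))
U(-17, -15)*E(a(-2), 2) = ((1/2)*(-31 - 15)/(-17))*(2*(7 + 2*2)) = ((1/2)*(-1/17)*(-46))*(2*(7 + 4)) = 23*(2*11)/17 = (23/17)*22 = 506/17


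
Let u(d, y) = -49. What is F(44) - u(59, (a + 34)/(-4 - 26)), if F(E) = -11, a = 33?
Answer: 38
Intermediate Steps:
F(44) - u(59, (a + 34)/(-4 - 26)) = -11 - 1*(-49) = -11 + 49 = 38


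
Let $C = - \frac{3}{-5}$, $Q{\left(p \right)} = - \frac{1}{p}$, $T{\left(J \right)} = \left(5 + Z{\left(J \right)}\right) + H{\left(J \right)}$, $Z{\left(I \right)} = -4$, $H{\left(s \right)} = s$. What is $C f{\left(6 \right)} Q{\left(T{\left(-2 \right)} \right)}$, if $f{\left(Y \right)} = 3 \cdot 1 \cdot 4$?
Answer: $\frac{36}{5} \approx 7.2$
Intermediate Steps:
$f{\left(Y \right)} = 12$ ($f{\left(Y \right)} = 3 \cdot 4 = 12$)
$T{\left(J \right)} = 1 + J$ ($T{\left(J \right)} = \left(5 - 4\right) + J = 1 + J$)
$C = \frac{3}{5}$ ($C = \left(-3\right) \left(- \frac{1}{5}\right) = \frac{3}{5} \approx 0.6$)
$C f{\left(6 \right)} Q{\left(T{\left(-2 \right)} \right)} = \frac{3}{5} \cdot 12 \left(- \frac{1}{1 - 2}\right) = \frac{36 \left(- \frac{1}{-1}\right)}{5} = \frac{36 \left(\left(-1\right) \left(-1\right)\right)}{5} = \frac{36}{5} \cdot 1 = \frac{36}{5}$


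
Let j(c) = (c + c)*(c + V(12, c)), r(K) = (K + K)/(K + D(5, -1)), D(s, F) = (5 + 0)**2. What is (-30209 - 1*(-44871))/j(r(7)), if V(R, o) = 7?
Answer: 1876736/833 ≈ 2253.0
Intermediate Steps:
D(s, F) = 25 (D(s, F) = 5**2 = 25)
r(K) = 2*K/(25 + K) (r(K) = (K + K)/(K + 25) = (2*K)/(25 + K) = 2*K/(25 + K))
j(c) = 2*c*(7 + c) (j(c) = (c + c)*(c + 7) = (2*c)*(7 + c) = 2*c*(7 + c))
(-30209 - 1*(-44871))/j(r(7)) = (-30209 - 1*(-44871))/((2*(2*7/(25 + 7))*(7 + 2*7/(25 + 7)))) = (-30209 + 44871)/((2*(2*7/32)*(7 + 2*7/32))) = 14662/((2*(2*7*(1/32))*(7 + 2*7*(1/32)))) = 14662/((2*(7/16)*(7 + 7/16))) = 14662/((2*(7/16)*(119/16))) = 14662/(833/128) = 14662*(128/833) = 1876736/833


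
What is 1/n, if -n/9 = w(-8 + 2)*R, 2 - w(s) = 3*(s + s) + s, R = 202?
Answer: -1/79992 ≈ -1.2501e-5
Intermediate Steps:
w(s) = 2 - 7*s (w(s) = 2 - (3*(s + s) + s) = 2 - (3*(2*s) + s) = 2 - (6*s + s) = 2 - 7*s)
n = -79992 (n = -9*(2 - 7*(-8 + 2))*202 = -9*(2 - 7*(-6))*202 = -9*(2 + 42)*202 = -396*202 = -9*8888 = -79992)
1/n = 1/(-79992) = -1/79992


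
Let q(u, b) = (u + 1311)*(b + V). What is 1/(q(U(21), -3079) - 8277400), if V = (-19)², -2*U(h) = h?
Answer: -1/11812159 ≈ -8.4658e-8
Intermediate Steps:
U(h) = -h/2
V = 361
q(u, b) = (361 + b)*(1311 + u) (q(u, b) = (u + 1311)*(b + 361) = (1311 + u)*(361 + b) = (361 + b)*(1311 + u))
1/(q(U(21), -3079) - 8277400) = 1/((473271 + 361*(-½*21) + 1311*(-3079) - (-3079)*21/2) - 8277400) = 1/((473271 + 361*(-21/2) - 4036569 - 3079*(-21/2)) - 8277400) = 1/((473271 - 7581/2 - 4036569 + 64659/2) - 8277400) = 1/(-3534759 - 8277400) = 1/(-11812159) = -1/11812159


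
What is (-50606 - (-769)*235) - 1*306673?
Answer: -176564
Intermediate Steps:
(-50606 - (-769)*235) - 1*306673 = (-50606 - 1*(-180715)) - 306673 = (-50606 + 180715) - 306673 = 130109 - 306673 = -176564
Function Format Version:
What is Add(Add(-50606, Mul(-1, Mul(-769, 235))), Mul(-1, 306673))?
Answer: -176564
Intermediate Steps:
Add(Add(-50606, Mul(-1, Mul(-769, 235))), Mul(-1, 306673)) = Add(Add(-50606, Mul(-1, -180715)), -306673) = Add(Add(-50606, 180715), -306673) = Add(130109, -306673) = -176564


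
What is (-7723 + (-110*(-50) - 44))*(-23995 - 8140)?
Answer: 72850045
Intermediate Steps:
(-7723 + (-110*(-50) - 44))*(-23995 - 8140) = (-7723 + (5500 - 44))*(-32135) = (-7723 + 5456)*(-32135) = -2267*(-32135) = 72850045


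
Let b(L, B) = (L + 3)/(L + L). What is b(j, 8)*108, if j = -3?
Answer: 0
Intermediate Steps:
b(L, B) = (3 + L)/(2*L) (b(L, B) = (3 + L)/((2*L)) = (3 + L)*(1/(2*L)) = (3 + L)/(2*L))
b(j, 8)*108 = ((1/2)*(3 - 3)/(-3))*108 = ((1/2)*(-1/3)*0)*108 = 0*108 = 0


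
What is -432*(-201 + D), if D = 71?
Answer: 56160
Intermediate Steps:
-432*(-201 + D) = -432*(-201 + 71) = -432*(-130) = 56160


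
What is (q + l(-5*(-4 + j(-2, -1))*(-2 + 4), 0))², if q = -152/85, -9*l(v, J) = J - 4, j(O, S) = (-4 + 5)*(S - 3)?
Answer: 1056784/585225 ≈ 1.8058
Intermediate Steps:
j(O, S) = -3 + S (j(O, S) = 1*(-3 + S) = -3 + S)
l(v, J) = 4/9 - J/9 (l(v, J) = -(J - 4)/9 = -(-4 + J)/9 = 4/9 - J/9)
q = -152/85 (q = -152*1/85 = -152/85 ≈ -1.7882)
(q + l(-5*(-4 + j(-2, -1))*(-2 + 4), 0))² = (-152/85 + (4/9 - ⅑*0))² = (-152/85 + (4/9 + 0))² = (-152/85 + 4/9)² = (-1028/765)² = 1056784/585225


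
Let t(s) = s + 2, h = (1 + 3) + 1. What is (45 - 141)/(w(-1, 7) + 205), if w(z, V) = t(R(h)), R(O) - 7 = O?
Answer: -32/73 ≈ -0.43836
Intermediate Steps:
h = 5 (h = 4 + 1 = 5)
R(O) = 7 + O
t(s) = 2 + s
w(z, V) = 14 (w(z, V) = 2 + (7 + 5) = 2 + 12 = 14)
(45 - 141)/(w(-1, 7) + 205) = (45 - 141)/(14 + 205) = -96/219 = -96*1/219 = -32/73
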